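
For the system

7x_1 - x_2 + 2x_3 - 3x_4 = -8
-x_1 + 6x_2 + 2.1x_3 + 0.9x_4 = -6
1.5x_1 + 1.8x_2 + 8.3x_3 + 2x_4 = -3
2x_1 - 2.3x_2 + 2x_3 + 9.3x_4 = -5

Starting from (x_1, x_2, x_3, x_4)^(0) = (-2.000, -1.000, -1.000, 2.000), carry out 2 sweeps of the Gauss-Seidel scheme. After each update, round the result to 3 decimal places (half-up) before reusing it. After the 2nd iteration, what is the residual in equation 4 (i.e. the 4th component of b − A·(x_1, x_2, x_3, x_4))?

0.003

Iteration 1:
  x_1 = (-8 - (-1)·-1.000 - (2)·-1.000 - (-3)·2.000) / (7) = -0.143
  x_2 = (-6 - (-1)·-0.143 - (2.1)·-1.000 - (0.9)·2.000) / (6) = -0.974
  x_3 = (-3 - (1.5)·-0.143 - (1.8)·-0.974 - (2)·2.000) / (8.3) = -0.606
  x_4 = (-5 - (2)·-0.143 - (-2.3)·-0.974 - (2)·-0.606) / (9.3) = -0.617
Iteration 2:
  x_1 = (-8 - (-1)·-0.974 - (2)·-0.606 - (-3)·-0.617) / (7) = -1.373
  x_2 = (-6 - (-1)·-1.373 - (2.1)·-0.606 - (0.9)·-0.617) / (6) = -0.924
  x_3 = (-3 - (1.5)·-1.373 - (1.8)·-0.924 - (2)·-0.617) / (8.3) = 0.236
  x_4 = (-5 - (2)·-1.373 - (-2.3)·-0.924 - (2)·0.236) / (9.3) = -0.522
Residual b − A·x = (-1.351, -1.855, -0.192, 0.003)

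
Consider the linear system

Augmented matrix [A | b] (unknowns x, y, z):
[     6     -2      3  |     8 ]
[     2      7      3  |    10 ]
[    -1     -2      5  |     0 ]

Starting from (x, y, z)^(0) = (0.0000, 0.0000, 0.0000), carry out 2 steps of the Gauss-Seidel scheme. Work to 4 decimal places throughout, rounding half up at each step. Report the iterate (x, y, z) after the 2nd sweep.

Iteration 1:
  x = (8 - (-2)·0.0000 - (3)·0.0000) / (6) = 1.3333
  y = (10 - (2)·1.3333 - (3)·0.0000) / (7) = 1.0476
  z = (0 - (-1)·1.3333 - (-2)·1.0476) / (5) = 0.6857
Iteration 2:
  x = (8 - (-2)·1.0476 - (3)·0.6857) / (6) = 1.3397
  y = (10 - (2)·1.3397 - (3)·0.6857) / (7) = 0.7519
  z = (0 - (-1)·1.3397 - (-2)·0.7519) / (5) = 0.5687

(1.3397, 0.7519, 0.5687)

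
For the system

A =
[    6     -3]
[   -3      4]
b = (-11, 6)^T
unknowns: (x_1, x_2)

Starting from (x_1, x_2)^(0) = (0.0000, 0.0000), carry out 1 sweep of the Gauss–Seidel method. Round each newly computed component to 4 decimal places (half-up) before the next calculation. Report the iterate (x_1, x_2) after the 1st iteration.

(-1.8333, 0.1250)

Iteration 1:
  x_1 = (-11 - (-3)·0.0000) / (6) = -1.8333
  x_2 = (6 - (-3)·-1.8333) / (4) = 0.1250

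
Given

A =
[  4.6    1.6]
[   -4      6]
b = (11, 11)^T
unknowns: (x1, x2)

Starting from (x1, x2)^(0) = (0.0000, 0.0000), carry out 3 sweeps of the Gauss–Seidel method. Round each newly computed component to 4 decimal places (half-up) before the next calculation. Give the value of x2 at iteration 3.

2.8171

Iteration 1:
  x1 = (11 - (1.6)·0.0000) / (4.6) = 2.3913
  x2 = (11 - (-4)·2.3913) / (6) = 3.4275
Iteration 2:
  x1 = (11 - (1.6)·3.4275) / (4.6) = 1.1991
  x2 = (11 - (-4)·1.1991) / (6) = 2.6327
Iteration 3:
  x1 = (11 - (1.6)·2.6327) / (4.6) = 1.4756
  x2 = (11 - (-4)·1.4756) / (6) = 2.8171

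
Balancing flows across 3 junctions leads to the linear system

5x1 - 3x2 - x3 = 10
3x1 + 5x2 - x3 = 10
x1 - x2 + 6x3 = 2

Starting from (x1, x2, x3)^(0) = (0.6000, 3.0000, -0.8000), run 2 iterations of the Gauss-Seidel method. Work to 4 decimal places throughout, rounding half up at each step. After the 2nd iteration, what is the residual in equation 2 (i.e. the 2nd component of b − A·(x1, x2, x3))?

Iteration 1:
  x1 = (10 - (-3)·3.0000 - (-1)·-0.8000) / (5) = 3.6400
  x2 = (10 - (3)·3.6400 - (-1)·-0.8000) / (5) = -0.3440
  x3 = (2 - (1)·3.6400 - (-1)·-0.3440) / (6) = -0.3307
Iteration 2:
  x1 = (10 - (-3)·-0.3440 - (-1)·-0.3307) / (5) = 1.7275
  x2 = (10 - (3)·1.7275 - (-1)·-0.3307) / (5) = 0.8974
  x3 = (2 - (1)·1.7275 - (-1)·0.8974) / (6) = 0.1950
Residual b − A·x = (4.2497, 0.5255, -0.0001)

0.5255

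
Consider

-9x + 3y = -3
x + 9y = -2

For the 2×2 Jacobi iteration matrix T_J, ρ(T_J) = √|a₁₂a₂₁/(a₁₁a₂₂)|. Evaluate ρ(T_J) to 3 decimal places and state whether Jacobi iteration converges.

0.192

a₁₂a₂₁/(a₁₁a₂₂) = (3)·(1) / ((-9)·(9)) = -0.037037
ρ = √|-0.037037| = √0.037037 = 0.192
ρ < 1, so Jacobi converges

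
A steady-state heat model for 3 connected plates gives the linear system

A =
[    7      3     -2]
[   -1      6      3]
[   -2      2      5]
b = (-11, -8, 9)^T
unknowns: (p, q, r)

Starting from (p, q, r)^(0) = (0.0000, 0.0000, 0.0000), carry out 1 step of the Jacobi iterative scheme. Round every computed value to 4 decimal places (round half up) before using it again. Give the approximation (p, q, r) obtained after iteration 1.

(-1.5714, -1.3333, 1.8000)

Iteration 1:
  p = (-11 - (3)·0.0000 - (-2)·0.0000) / (7) = -1.5714
  q = (-8 - (-1)·0.0000 - (3)·0.0000) / (6) = -1.3333
  r = (9 - (-2)·0.0000 - (2)·0.0000) / (5) = 1.8000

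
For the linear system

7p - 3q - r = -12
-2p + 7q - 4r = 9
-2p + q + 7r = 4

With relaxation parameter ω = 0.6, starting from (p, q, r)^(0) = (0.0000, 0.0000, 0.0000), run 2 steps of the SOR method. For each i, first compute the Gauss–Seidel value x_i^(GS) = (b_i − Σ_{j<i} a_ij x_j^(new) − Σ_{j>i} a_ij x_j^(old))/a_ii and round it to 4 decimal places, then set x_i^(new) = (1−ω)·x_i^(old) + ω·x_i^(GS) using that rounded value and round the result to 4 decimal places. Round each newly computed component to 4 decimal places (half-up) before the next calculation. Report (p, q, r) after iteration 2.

Iteration 1:
  p: GS value = (-12 - (-3)·0.0000 - (-1)·0.0000) / (7) = -1.7143;  p ← (1−ω)·0.0000 + ω·-1.7143 = -1.0286
  q: GS value = (9 - (-2)·-1.0286 - (-4)·0.0000) / (7) = 0.9918;  q ← (1−ω)·0.0000 + ω·0.9918 = 0.5951
  r: GS value = (4 - (-2)·-1.0286 - (1)·0.5951) / (7) = 0.1925;  r ← (1−ω)·0.0000 + ω·0.1925 = 0.1155
Iteration 2:
  p: GS value = (-12 - (-3)·0.5951 - (-1)·0.1155) / (7) = -1.4427;  p ← (1−ω)·-1.0286 + ω·-1.4427 = -1.2771
  q: GS value = (9 - (-2)·-1.2771 - (-4)·0.1155) / (7) = 0.9868;  q ← (1−ω)·0.5951 + ω·0.9868 = 0.8301
  r: GS value = (4 - (-2)·-1.2771 - (1)·0.8301) / (7) = 0.0880;  r ← (1−ω)·0.1155 + ω·0.0880 = 0.0990

(-1.2771, 0.8301, 0.0990)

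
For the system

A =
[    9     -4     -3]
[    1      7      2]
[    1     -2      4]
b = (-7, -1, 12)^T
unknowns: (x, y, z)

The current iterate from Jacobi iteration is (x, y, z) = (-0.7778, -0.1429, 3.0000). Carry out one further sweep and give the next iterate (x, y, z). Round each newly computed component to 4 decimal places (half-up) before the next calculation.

(0.1587, -0.8889, 3.1230)

One sweep:
  x = (-7 - (-4)·-0.1429 - (-3)·3.0000) / (9) = 0.1587
  y = (-1 - (1)·-0.7778 - (2)·3.0000) / (7) = -0.8889
  z = (12 - (1)·-0.7778 - (-2)·-0.1429) / (4) = 3.1230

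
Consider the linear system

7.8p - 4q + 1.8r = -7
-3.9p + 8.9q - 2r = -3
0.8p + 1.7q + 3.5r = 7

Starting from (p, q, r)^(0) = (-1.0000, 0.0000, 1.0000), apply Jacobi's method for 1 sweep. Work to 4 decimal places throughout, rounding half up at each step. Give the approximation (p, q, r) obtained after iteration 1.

(-1.1282, -0.5506, 2.2286)

Iteration 1:
  p = (-7 - (-4)·0.0000 - (1.8)·1.0000) / (7.8) = -1.1282
  q = (-3 - (-3.9)·-1.0000 - (-2)·1.0000) / (8.9) = -0.5506
  r = (7 - (0.8)·-1.0000 - (1.7)·0.0000) / (3.5) = 2.2286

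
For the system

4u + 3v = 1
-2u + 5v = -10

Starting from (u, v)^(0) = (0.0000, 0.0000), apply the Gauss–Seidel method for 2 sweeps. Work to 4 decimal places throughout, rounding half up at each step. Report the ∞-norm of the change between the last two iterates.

1.4250

Iteration 1:
  u = (1 - (3)·0.0000) / (4) = 0.2500
  v = (-10 - (-2)·0.2500) / (5) = -1.9000
Iteration 2:
  u = (1 - (3)·-1.9000) / (4) = 1.6750
  v = (-10 - (-2)·1.6750) / (5) = -1.3300
Change: (1.4250, 0.5700) → max |·| = 1.4250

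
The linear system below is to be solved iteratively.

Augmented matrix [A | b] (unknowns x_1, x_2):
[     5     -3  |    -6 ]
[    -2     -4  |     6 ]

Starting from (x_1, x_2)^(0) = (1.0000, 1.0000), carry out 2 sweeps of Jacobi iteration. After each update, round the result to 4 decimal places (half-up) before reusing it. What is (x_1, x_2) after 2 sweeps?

(-2.4000, -1.2000)

Iteration 1:
  x_1 = (-6 - (-3)·1.0000) / (5) = -0.6000
  x_2 = (6 - (-2)·1.0000) / (-4) = -2.0000
Iteration 2:
  x_1 = (-6 - (-3)·-2.0000) / (5) = -2.4000
  x_2 = (6 - (-2)·-0.6000) / (-4) = -1.2000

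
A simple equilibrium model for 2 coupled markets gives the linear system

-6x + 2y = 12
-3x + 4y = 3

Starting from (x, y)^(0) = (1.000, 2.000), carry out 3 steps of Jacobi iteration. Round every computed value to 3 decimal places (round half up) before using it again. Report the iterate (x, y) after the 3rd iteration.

(-2.083, -0.375)

Iteration 1:
  x = (12 - (2)·2.000) / (-6) = -1.333
  y = (3 - (-3)·1.000) / (4) = 1.500
Iteration 2:
  x = (12 - (2)·1.500) / (-6) = -1.500
  y = (3 - (-3)·-1.333) / (4) = -0.250
Iteration 3:
  x = (12 - (2)·-0.250) / (-6) = -2.083
  y = (3 - (-3)·-1.500) / (4) = -0.375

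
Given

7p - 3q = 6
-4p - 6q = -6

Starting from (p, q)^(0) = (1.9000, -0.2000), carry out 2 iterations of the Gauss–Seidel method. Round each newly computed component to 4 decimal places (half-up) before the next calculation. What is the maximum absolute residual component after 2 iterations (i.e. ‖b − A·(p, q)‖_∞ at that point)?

Iteration 1:
  p = (6 - (-3)·-0.2000) / (7) = 0.7714
  q = (-6 - (-4)·0.7714) / (-6) = 0.4857
Iteration 2:
  p = (6 - (-3)·0.4857) / (7) = 1.0653
  q = (-6 - (-4)·1.0653) / (-6) = 0.2898
Residual b − A·x = (-0.5877, 0.0000); ∞-norm = 0.5877

0.5877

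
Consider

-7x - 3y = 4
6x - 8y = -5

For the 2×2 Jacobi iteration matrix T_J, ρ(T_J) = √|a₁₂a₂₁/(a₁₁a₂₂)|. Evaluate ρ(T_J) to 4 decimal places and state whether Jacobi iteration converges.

a₁₂a₂₁/(a₁₁a₂₂) = (-3)·(6) / ((-7)·(-8)) = -0.321429
ρ = √|-0.321429| = √0.321429 = 0.5669
ρ < 1, so Jacobi converges

0.5669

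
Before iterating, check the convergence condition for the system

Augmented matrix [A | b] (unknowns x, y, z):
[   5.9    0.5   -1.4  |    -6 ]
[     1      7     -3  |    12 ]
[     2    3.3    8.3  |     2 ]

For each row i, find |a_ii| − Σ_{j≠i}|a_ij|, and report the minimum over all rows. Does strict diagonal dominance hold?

row 1: |5.9| − (0.5+1.4) = 4
row 2: |7| − (1+3) = 3
row 3: |8.3| − (2+3.3) = 3
minimum over rows = 3 → strictly diagonally dominant (convergence guaranteed)

3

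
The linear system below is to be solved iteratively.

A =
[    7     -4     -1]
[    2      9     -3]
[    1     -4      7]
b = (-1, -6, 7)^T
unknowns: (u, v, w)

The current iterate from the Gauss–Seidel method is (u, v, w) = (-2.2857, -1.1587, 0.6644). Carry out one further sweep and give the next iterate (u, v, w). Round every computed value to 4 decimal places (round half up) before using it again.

One sweep:
  u = (-1 - (-4)·-1.1587 - (-1)·0.6644) / (7) = -0.7101
  v = (-6 - (2)·-0.7101 - (-3)·0.6644) / (9) = -0.2874
  w = (7 - (1)·-0.7101 - (-4)·-0.2874) / (7) = 0.9372

(-0.7101, -0.2874, 0.9372)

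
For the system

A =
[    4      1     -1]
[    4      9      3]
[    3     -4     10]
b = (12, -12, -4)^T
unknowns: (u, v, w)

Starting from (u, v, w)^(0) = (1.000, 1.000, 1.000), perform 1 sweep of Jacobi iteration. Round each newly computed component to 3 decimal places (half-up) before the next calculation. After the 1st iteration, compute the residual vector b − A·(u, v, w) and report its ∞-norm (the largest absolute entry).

18.444

Iteration 1:
  u = (12 - (1)·1.000 - (-1)·1.000) / (4) = 3.000
  v = (-12 - (4)·1.000 - (3)·1.000) / (9) = -2.111
  w = (-4 - (3)·1.000 - (-4)·1.000) / (10) = -0.300
Residual b − A·x = (1.811, -4.101, -18.444); ∞-norm = 18.444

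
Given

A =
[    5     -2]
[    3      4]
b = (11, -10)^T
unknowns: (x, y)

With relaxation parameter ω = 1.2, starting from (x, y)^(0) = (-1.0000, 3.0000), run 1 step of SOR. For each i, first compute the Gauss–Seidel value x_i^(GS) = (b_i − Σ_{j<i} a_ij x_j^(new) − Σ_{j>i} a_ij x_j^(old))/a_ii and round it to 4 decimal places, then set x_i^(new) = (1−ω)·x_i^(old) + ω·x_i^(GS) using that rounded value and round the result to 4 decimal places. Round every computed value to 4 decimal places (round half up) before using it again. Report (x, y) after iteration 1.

Iteration 1:
  x: GS value = (11 - (-2)·3.0000) / (5) = 3.4000;  x ← (1−ω)·-1.0000 + ω·3.4000 = 4.2800
  y: GS value = (-10 - (3)·4.2800) / (4) = -5.7100;  y ← (1−ω)·3.0000 + ω·-5.7100 = -7.4520

(4.2800, -7.4520)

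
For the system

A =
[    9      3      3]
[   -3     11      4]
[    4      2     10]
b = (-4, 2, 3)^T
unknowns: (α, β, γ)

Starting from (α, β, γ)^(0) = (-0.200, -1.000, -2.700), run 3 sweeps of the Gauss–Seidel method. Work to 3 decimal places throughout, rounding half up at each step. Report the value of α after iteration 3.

-0.670

Iteration 1:
  α = (-4 - (3)·-1.000 - (3)·-2.700) / (9) = 0.789
  β = (2 - (-3)·0.789 - (4)·-2.700) / (11) = 1.379
  γ = (3 - (4)·0.789 - (2)·1.379) / (10) = -0.291
Iteration 2:
  α = (-4 - (3)·1.379 - (3)·-0.291) / (9) = -0.807
  β = (2 - (-3)·-0.807 - (4)·-0.291) / (11) = 0.068
  γ = (3 - (4)·-0.807 - (2)·0.068) / (10) = 0.609
Iteration 3:
  α = (-4 - (3)·0.068 - (3)·0.609) / (9) = -0.670
  β = (2 - (-3)·-0.670 - (4)·0.609) / (11) = -0.222
  γ = (3 - (4)·-0.670 - (2)·-0.222) / (10) = 0.612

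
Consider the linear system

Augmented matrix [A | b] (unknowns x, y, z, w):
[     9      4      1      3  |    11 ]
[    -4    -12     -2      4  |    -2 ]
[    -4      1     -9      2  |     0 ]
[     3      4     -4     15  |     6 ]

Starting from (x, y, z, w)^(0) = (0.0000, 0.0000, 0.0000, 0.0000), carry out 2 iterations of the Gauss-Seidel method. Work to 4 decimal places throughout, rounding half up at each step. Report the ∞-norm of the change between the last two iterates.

0.1477

Iteration 1:
  x = (11 - (4)·0.0000 - (1)·0.0000 - (3)·0.0000) / (9) = 1.2222
  y = (-2 - (-4)·1.2222 - (-2)·0.0000 - (4)·0.0000) / (-12) = -0.2407
  z = (0 - (-4)·1.2222 - (1)·-0.2407 - (2)·0.0000) / (-9) = -0.5699
  w = (6 - (3)·1.2222 - (4)·-0.2407 - (-4)·-0.5699) / (15) = 0.0678
Iteration 2:
  x = (11 - (4)·-0.2407 - (1)·-0.5699 - (3)·0.0678) / (9) = 1.3699
  y = (-2 - (-4)·1.3699 - (-2)·-0.5699 - (4)·0.0678) / (-12) = -0.1724
  z = (0 - (-4)·1.3699 - (1)·-0.1724 - (2)·0.0678) / (-9) = -0.6129
  w = (6 - (3)·1.3699 - (4)·-0.1724 - (-4)·-0.6129) / (15) = 0.0086
Change: (0.1477, 0.0683, -0.0430, -0.0592) → max |·| = 0.1477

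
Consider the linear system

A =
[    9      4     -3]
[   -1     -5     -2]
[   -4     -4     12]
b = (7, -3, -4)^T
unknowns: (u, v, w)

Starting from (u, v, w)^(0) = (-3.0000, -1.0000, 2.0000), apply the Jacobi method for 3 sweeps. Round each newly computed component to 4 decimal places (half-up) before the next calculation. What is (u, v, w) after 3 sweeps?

Iteration 1:
  u = (7 - (4)·-1.0000 - (-3)·2.0000) / (9) = 1.8889
  v = (-3 - (-1)·-3.0000 - (-2)·2.0000) / (-5) = 0.4000
  w = (-4 - (-4)·-3.0000 - (-4)·-1.0000) / (12) = -1.6667
Iteration 2:
  u = (7 - (4)·0.4000 - (-3)·-1.6667) / (9) = 0.0444
  v = (-3 - (-1)·1.8889 - (-2)·-1.6667) / (-5) = 0.8889
  w = (-4 - (-4)·1.8889 - (-4)·0.4000) / (12) = 0.4296
Iteration 3:
  u = (7 - (4)·0.8889 - (-3)·0.4296) / (9) = 0.5259
  v = (-3 - (-1)·0.0444 - (-2)·0.4296) / (-5) = 0.4193
  w = (-4 - (-4)·0.0444 - (-4)·0.8889) / (12) = -0.0222

(0.5259, 0.4193, -0.0222)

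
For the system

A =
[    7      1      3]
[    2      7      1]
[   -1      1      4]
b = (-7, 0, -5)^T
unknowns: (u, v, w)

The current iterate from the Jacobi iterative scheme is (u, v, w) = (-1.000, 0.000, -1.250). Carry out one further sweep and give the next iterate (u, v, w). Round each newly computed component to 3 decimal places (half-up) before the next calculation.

One sweep:
  u = (-7 - (1)·0.000 - (3)·-1.250) / (7) = -0.464
  v = (0 - (2)·-1.000 - (1)·-1.250) / (7) = 0.464
  w = (-5 - (-1)·-1.000 - (1)·0.000) / (4) = -1.500

(-0.464, 0.464, -1.500)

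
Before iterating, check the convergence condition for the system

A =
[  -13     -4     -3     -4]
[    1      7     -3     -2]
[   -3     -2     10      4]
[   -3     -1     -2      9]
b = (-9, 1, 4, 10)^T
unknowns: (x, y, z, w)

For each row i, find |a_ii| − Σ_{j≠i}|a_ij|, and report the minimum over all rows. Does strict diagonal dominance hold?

row 1: |-13| − (4+3+4) = 2
row 2: |7| − (1+3+2) = 1
row 3: |10| − (3+2+4) = 1
row 4: |9| − (3+1+2) = 3
minimum over rows = 1 → strictly diagonally dominant (convergence guaranteed)

1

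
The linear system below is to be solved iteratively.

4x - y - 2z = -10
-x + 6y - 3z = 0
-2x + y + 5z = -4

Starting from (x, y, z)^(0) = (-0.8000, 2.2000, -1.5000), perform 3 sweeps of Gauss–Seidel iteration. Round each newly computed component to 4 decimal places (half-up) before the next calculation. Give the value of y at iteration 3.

-1.6212

Iteration 1:
  x = (-10 - (-1)·2.2000 - (-2)·-1.5000) / (4) = -2.7000
  y = (0 - (-1)·-2.7000 - (-3)·-1.5000) / (6) = -1.2000
  z = (-4 - (-2)·-2.7000 - (1)·-1.2000) / (5) = -1.6400
Iteration 2:
  x = (-10 - (-1)·-1.2000 - (-2)·-1.6400) / (4) = -3.6200
  y = (0 - (-1)·-3.6200 - (-3)·-1.6400) / (6) = -1.4233
  z = (-4 - (-2)·-3.6200 - (1)·-1.4233) / (5) = -1.9633
Iteration 3:
  x = (-10 - (-1)·-1.4233 - (-2)·-1.9633) / (4) = -3.8375
  y = (0 - (-1)·-3.8375 - (-3)·-1.9633) / (6) = -1.6212
  z = (-4 - (-2)·-3.8375 - (1)·-1.6212) / (5) = -2.0108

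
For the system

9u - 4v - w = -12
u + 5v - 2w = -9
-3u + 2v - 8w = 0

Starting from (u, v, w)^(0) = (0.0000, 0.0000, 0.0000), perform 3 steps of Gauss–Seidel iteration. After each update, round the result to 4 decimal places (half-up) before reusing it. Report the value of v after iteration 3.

-1.2573

Iteration 1:
  u = (-12 - (-4)·0.0000 - (-1)·0.0000) / (9) = -1.3333
  v = (-9 - (1)·-1.3333 - (-2)·0.0000) / (5) = -1.5333
  w = (0 - (-3)·-1.3333 - (2)·-1.5333) / (-8) = 0.1167
Iteration 2:
  u = (-12 - (-4)·-1.5333 - (-1)·0.1167) / (9) = -2.0018
  v = (-9 - (1)·-2.0018 - (-2)·0.1167) / (5) = -1.3530
  w = (0 - (-3)·-2.0018 - (2)·-1.3530) / (-8) = 0.4124
Iteration 3:
  u = (-12 - (-4)·-1.3530 - (-1)·0.4124) / (9) = -1.8888
  v = (-9 - (1)·-1.8888 - (-2)·0.4124) / (5) = -1.2573
  w = (0 - (-3)·-1.8888 - (2)·-1.2573) / (-8) = 0.3940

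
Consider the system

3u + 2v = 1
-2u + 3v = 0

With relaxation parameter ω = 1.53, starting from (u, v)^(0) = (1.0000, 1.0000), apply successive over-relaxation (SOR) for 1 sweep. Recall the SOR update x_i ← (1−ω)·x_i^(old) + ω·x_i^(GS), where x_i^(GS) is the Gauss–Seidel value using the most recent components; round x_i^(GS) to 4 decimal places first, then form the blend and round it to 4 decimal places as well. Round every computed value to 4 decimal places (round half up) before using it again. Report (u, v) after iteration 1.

Iteration 1:
  u: GS value = (1 - (2)·1.0000) / (3) = -0.3333;  u ← (1−ω)·1.0000 + ω·-0.3333 = -1.0399
  v: GS value = (0 - (-2)·-1.0399) / (3) = -0.6933;  v ← (1−ω)·1.0000 + ω·-0.6933 = -1.5907

(-1.0399, -1.5907)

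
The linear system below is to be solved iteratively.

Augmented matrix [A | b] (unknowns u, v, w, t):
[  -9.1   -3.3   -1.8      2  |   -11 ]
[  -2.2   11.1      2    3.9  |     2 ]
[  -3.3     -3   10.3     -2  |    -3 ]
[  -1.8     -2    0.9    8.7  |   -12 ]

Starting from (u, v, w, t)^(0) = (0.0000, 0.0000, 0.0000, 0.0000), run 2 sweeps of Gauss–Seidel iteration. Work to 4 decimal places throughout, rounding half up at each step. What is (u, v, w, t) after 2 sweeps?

Iteration 1:
  u = (-11 - (-3.3)·0.0000 - (-1.8)·0.0000 - (2)·0.0000) / (-9.1) = 1.2088
  v = (2 - (-2.2)·1.2088 - (2)·0.0000 - (3.9)·0.0000) / (11.1) = 0.4198
  w = (-3 - (-3.3)·1.2088 - (-3)·0.4198 - (-2)·0.0000) / (10.3) = 0.2183
  t = (-12 - (-1.8)·1.2088 - (-2)·0.4198 - (0.9)·0.2183) / (8.7) = -1.0553
Iteration 2:
  u = (-11 - (-3.3)·0.4198 - (-1.8)·0.2183 - (2)·-1.0553) / (-9.1) = 0.7814
  v = (2 - (-2.2)·0.7814 - (2)·0.2183 - (3.9)·-1.0553) / (11.1) = 0.6665
  w = (-3 - (-3.3)·0.7814 - (-3)·0.6665 - (-2)·-1.0553) / (10.3) = -0.0517
  t = (-12 - (-1.8)·0.7814 - (-2)·0.6665 - (0.9)·-0.0517) / (8.7) = -1.0591

(0.7814, 0.6665, -0.0517, -1.0591)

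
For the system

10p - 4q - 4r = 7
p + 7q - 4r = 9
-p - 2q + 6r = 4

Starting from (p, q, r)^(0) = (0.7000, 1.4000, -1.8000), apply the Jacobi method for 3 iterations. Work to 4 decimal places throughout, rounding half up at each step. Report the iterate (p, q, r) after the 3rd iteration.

(1.7928, 1.5676, 1.5181)

Iteration 1:
  p = (7 - (-4)·1.4000 - (-4)·-1.8000) / (10) = 0.5400
  q = (9 - (1)·0.7000 - (-4)·-1.8000) / (7) = 0.1571
  r = (4 - (-1)·0.7000 - (-2)·1.4000) / (6) = 1.2500
Iteration 2:
  p = (7 - (-4)·0.1571 - (-4)·1.2500) / (10) = 1.2628
  q = (9 - (1)·0.5400 - (-4)·1.2500) / (7) = 1.9229
  r = (4 - (-1)·0.5400 - (-2)·0.1571) / (6) = 0.8090
Iteration 3:
  p = (7 - (-4)·1.9229 - (-4)·0.8090) / (10) = 1.7928
  q = (9 - (1)·1.2628 - (-4)·0.8090) / (7) = 1.5676
  r = (4 - (-1)·1.2628 - (-2)·1.9229) / (6) = 1.5181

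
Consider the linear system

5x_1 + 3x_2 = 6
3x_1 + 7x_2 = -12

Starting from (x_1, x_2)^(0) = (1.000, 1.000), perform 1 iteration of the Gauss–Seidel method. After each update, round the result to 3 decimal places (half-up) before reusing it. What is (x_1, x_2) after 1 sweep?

Iteration 1:
  x_1 = (6 - (3)·1.000) / (5) = 0.600
  x_2 = (-12 - (3)·0.600) / (7) = -1.971

(0.600, -1.971)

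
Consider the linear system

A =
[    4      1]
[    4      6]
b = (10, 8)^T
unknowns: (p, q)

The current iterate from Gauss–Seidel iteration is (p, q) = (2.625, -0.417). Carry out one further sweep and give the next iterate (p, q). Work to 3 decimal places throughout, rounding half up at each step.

One sweep:
  p = (10 - (1)·-0.417) / (4) = 2.604
  q = (8 - (4)·2.604) / (6) = -0.403

(2.604, -0.403)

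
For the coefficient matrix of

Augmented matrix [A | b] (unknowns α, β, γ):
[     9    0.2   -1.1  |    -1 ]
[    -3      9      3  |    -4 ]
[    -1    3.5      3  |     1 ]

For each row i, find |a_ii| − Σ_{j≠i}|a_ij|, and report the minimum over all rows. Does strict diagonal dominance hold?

-1.5

row 1: |9| − (0.2+1.1) = 7.7
row 2: |9| − (3+3) = 3
row 3: |3| − (1+3.5) = -1.5
minimum over rows = -1.5 → not strictly diagonally dominant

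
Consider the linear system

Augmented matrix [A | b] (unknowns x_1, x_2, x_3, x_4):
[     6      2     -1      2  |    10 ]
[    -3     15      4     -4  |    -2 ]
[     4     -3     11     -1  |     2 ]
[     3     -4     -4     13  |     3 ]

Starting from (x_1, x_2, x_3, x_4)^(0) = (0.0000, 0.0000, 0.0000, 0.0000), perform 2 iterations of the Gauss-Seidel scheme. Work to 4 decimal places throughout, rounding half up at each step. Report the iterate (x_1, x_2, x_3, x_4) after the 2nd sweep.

Iteration 1:
  x_1 = (10 - (2)·0.0000 - (-1)·0.0000 - (2)·0.0000) / (6) = 1.6667
  x_2 = (-2 - (-3)·1.6667 - (4)·0.0000 - (-4)·0.0000) / (15) = 0.2000
  x_3 = (2 - (4)·1.6667 - (-3)·0.2000 - (-1)·0.0000) / (11) = -0.3697
  x_4 = (3 - (3)·1.6667 - (-4)·0.2000 - (-4)·-0.3697) / (13) = -0.2061
Iteration 2:
  x_1 = (10 - (2)·0.2000 - (-1)·-0.3697 - (2)·-0.2061) / (6) = 1.6071
  x_2 = (-2 - (-3)·1.6071 - (4)·-0.3697 - (-4)·-0.2061) / (15) = 0.2317
  x_3 = (2 - (4)·1.6071 - (-3)·0.2317 - (-1)·-0.2061) / (11) = -0.3581
  x_4 = (3 - (3)·1.6071 - (-4)·0.2317 - (-4)·-0.3581) / (13) = -0.1790

(1.6071, 0.2317, -0.3581, -0.1790)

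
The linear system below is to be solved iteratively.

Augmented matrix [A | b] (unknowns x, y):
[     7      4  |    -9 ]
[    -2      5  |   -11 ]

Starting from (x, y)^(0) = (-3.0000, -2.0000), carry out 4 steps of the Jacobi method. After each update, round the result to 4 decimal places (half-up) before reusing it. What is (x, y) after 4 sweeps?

(-0.1787, -2.1984)

Iteration 1:
  x = (-9 - (4)·-2.0000) / (7) = -0.1429
  y = (-11 - (-2)·-3.0000) / (5) = -3.4000
Iteration 2:
  x = (-9 - (4)·-3.4000) / (7) = 0.6571
  y = (-11 - (-2)·-0.1429) / (5) = -2.2572
Iteration 3:
  x = (-9 - (4)·-2.2572) / (7) = 0.0041
  y = (-11 - (-2)·0.6571) / (5) = -1.9372
Iteration 4:
  x = (-9 - (4)·-1.9372) / (7) = -0.1787
  y = (-11 - (-2)·0.0041) / (5) = -2.1984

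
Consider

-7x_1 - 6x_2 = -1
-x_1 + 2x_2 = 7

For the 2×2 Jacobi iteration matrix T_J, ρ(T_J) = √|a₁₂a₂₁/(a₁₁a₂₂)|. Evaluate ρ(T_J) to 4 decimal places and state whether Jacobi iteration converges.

a₁₂a₂₁/(a₁₁a₂₂) = (-6)·(-1) / ((-7)·(2)) = -0.428571
ρ = √|-0.428571| = √0.428571 = 0.6547
ρ < 1, so Jacobi converges

0.6547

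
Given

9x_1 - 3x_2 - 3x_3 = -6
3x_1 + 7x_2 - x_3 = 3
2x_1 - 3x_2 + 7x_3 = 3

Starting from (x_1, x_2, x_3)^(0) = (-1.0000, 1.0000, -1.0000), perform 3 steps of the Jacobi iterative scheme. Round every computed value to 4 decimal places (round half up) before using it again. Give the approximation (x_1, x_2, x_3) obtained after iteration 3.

(-0.0657, 0.5811, 0.8183)

Iteration 1:
  x_1 = (-6 - (-3)·1.0000 - (-3)·-1.0000) / (9) = -0.6667
  x_2 = (3 - (3)·-1.0000 - (-1)·-1.0000) / (7) = 0.7143
  x_3 = (3 - (2)·-1.0000 - (-3)·1.0000) / (7) = 1.1429
Iteration 2:
  x_1 = (-6 - (-3)·0.7143 - (-3)·1.1429) / (9) = -0.0476
  x_2 = (3 - (3)·-0.6667 - (-1)·1.1429) / (7) = 0.8776
  x_3 = (3 - (2)·-0.6667 - (-3)·0.7143) / (7) = 0.9252
Iteration 3:
  x_1 = (-6 - (-3)·0.8776 - (-3)·0.9252) / (9) = -0.0657
  x_2 = (3 - (3)·-0.0476 - (-1)·0.9252) / (7) = 0.5811
  x_3 = (3 - (2)·-0.0476 - (-3)·0.8776) / (7) = 0.8183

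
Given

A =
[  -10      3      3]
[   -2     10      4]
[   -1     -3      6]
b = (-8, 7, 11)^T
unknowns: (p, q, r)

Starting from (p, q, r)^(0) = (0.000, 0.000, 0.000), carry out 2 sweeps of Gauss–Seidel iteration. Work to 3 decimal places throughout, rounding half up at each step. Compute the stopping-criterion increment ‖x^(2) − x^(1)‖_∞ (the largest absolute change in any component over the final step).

0.977

Iteration 1:
  p = (-8 - (3)·0.000 - (3)·0.000) / (-10) = 0.800
  q = (7 - (-2)·0.800 - (4)·0.000) / (10) = 0.860
  r = (11 - (-1)·0.800 - (-3)·0.860) / (6) = 2.397
Iteration 2:
  p = (-8 - (3)·0.860 - (3)·2.397) / (-10) = 1.777
  q = (7 - (-2)·1.777 - (4)·2.397) / (10) = 0.097
  r = (11 - (-1)·1.777 - (-3)·0.097) / (6) = 2.178
Change: (0.977, -0.763, -0.219) → max |·| = 0.977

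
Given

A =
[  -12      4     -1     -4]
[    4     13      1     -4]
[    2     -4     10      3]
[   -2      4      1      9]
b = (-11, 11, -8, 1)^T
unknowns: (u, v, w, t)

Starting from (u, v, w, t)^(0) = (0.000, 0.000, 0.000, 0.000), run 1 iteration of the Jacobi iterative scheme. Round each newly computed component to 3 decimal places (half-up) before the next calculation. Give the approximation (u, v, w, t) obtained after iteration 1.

Iteration 1:
  u = (-11 - (4)·0.000 - (-1)·0.000 - (-4)·0.000) / (-12) = 0.917
  v = (11 - (4)·0.000 - (1)·0.000 - (-4)·0.000) / (13) = 0.846
  w = (-8 - (2)·0.000 - (-4)·0.000 - (3)·0.000) / (10) = -0.800
  t = (1 - (-2)·0.000 - (4)·0.000 - (1)·0.000) / (9) = 0.111

(0.917, 0.846, -0.800, 0.111)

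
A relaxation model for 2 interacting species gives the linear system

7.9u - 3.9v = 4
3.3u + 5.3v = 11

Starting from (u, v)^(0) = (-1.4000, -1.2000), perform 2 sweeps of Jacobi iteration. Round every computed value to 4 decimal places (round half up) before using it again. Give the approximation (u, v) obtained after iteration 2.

(1.9613, 2.1291)

Iteration 1:
  u = (4 - (-3.9)·-1.2000) / (7.9) = -0.0861
  v = (11 - (3.3)·-1.4000) / (5.3) = 2.9472
Iteration 2:
  u = (4 - (-3.9)·2.9472) / (7.9) = 1.9613
  v = (11 - (3.3)·-0.0861) / (5.3) = 2.1291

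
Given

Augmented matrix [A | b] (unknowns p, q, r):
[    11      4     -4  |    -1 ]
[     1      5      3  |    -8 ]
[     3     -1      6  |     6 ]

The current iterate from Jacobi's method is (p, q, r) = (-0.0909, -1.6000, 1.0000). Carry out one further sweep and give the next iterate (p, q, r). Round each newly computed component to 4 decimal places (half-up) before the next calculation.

(0.8545, -2.1818, 0.7788)

One sweep:
  p = (-1 - (4)·-1.6000 - (-4)·1.0000) / (11) = 0.8545
  q = (-8 - (1)·-0.0909 - (3)·1.0000) / (5) = -2.1818
  r = (6 - (3)·-0.0909 - (-1)·-1.6000) / (6) = 0.7788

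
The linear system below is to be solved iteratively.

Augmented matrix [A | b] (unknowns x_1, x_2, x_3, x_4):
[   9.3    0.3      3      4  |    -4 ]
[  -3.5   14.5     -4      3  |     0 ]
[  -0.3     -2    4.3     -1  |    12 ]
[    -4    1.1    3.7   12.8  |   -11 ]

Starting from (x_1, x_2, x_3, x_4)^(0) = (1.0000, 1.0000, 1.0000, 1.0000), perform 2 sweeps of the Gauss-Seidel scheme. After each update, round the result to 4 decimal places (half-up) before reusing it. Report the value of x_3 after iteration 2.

2.7926

Iteration 1:
  x_1 = (-4 - (0.3)·1.0000 - (3)·1.0000 - (4)·1.0000) / (9.3) = -1.2151
  x_2 = (0 - (-3.5)·-1.2151 - (-4)·1.0000 - (3)·1.0000) / (14.5) = -0.2243
  x_3 = (12 - (-0.3)·-1.2151 - (-2)·-0.2243 - (-1)·1.0000) / (4.3) = 2.8342
  x_4 = (-11 - (-4)·-1.2151 - (1.1)·-0.2243 - (3.7)·2.8342) / (12.8) = -2.0391
Iteration 2:
  x_1 = (-4 - (0.3)·-0.2243 - (3)·2.8342 - (4)·-2.0391) / (9.3) = -0.4601
  x_2 = (0 - (-3.5)·-0.4601 - (-4)·2.8342 - (3)·-2.0391) / (14.5) = 1.0927
  x_3 = (12 - (-0.3)·-0.4601 - (-2)·1.0927 - (-1)·-2.0391) / (4.3) = 2.7926
  x_4 = (-11 - (-4)·-0.4601 - (1.1)·1.0927 - (3.7)·2.7926) / (12.8) = -1.9043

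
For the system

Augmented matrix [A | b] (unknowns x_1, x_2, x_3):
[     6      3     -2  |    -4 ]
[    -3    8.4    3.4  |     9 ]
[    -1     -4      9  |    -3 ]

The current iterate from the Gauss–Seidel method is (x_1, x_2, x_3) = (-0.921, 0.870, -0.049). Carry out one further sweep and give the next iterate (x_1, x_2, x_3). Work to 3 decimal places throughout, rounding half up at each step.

One sweep:
  x_1 = (-4 - (3)·0.870 - (-2)·-0.049) / (6) = -1.118
  x_2 = (9 - (-3)·-1.118 - (3.4)·-0.049) / (8.4) = 0.692
  x_3 = (-3 - (-1)·-1.118 - (-4)·0.692) / (9) = -0.150

(-1.118, 0.692, -0.150)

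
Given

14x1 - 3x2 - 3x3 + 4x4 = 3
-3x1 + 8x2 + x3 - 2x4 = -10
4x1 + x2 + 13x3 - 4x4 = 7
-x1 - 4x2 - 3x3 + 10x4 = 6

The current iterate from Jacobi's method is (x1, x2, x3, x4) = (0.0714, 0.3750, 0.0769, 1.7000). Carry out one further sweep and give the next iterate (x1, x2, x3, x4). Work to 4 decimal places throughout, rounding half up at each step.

(-0.1746, -0.8078, 1.0107, 0.7802)

One sweep:
  x1 = (3 - (-3)·0.3750 - (-3)·0.0769 - (4)·1.7000) / (14) = -0.1746
  x2 = (-10 - (-3)·0.0714 - (1)·0.0769 - (-2)·1.7000) / (8) = -0.8078
  x3 = (7 - (4)·0.0714 - (1)·0.3750 - (-4)·1.7000) / (13) = 1.0107
  x4 = (6 - (-1)·0.0714 - (-4)·0.3750 - (-3)·0.0769) / (10) = 0.7802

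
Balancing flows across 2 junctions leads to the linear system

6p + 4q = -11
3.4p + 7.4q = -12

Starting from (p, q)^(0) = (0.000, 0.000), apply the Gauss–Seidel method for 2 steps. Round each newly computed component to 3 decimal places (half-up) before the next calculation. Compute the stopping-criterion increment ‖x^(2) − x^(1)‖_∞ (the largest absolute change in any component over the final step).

Iteration 1:
  p = (-11 - (4)·0.000) / (6) = -1.833
  q = (-12 - (3.4)·-1.833) / (7.4) = -0.779
Iteration 2:
  p = (-11 - (4)·-0.779) / (6) = -1.314
  q = (-12 - (3.4)·-1.314) / (7.4) = -1.018
Change: (0.519, -0.239) → max |·| = 0.519

0.519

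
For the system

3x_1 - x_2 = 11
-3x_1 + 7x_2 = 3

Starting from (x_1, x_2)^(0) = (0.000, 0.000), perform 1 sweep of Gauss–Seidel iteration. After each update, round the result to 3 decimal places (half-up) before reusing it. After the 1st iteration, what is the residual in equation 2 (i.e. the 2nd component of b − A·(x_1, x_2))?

Iteration 1:
  x_1 = (11 - (-1)·0.000) / (3) = 3.667
  x_2 = (3 - (-3)·3.667) / (7) = 2.000
Residual b − A·x = (1.999, 0.001)

0.001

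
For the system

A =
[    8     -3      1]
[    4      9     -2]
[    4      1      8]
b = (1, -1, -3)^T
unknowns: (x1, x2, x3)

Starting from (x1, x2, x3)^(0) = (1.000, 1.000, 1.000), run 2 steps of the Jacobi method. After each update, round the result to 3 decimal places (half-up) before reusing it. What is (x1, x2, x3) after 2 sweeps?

Iteration 1:
  x1 = (1 - (-3)·1.000 - (1)·1.000) / (8) = 0.375
  x2 = (-1 - (4)·1.000 - (-2)·1.000) / (9) = -0.333
  x3 = (-3 - (4)·1.000 - (1)·1.000) / (8) = -1.000
Iteration 2:
  x1 = (1 - (-3)·-0.333 - (1)·-1.000) / (8) = 0.125
  x2 = (-1 - (4)·0.375 - (-2)·-1.000) / (9) = -0.500
  x3 = (-3 - (4)·0.375 - (1)·-0.333) / (8) = -0.521

(0.125, -0.500, -0.521)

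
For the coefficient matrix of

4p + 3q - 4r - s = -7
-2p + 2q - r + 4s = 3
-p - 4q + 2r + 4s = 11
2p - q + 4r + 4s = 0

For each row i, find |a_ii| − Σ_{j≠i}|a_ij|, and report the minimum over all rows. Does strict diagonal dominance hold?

-7

row 1: |4| − (3+4+1) = -4
row 2: |2| − (2+1+4) = -5
row 3: |2| − (1+4+4) = -7
row 4: |4| − (2+1+4) = -3
minimum over rows = -7 → not strictly diagonally dominant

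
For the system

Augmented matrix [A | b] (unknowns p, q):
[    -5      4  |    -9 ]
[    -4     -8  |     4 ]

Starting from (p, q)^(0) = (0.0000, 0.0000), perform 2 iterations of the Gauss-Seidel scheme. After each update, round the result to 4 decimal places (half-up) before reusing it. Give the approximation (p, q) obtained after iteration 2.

(0.6800, -0.8400)

Iteration 1:
  p = (-9 - (4)·0.0000) / (-5) = 1.8000
  q = (4 - (-4)·1.8000) / (-8) = -1.4000
Iteration 2:
  p = (-9 - (4)·-1.4000) / (-5) = 0.6800
  q = (4 - (-4)·0.6800) / (-8) = -0.8400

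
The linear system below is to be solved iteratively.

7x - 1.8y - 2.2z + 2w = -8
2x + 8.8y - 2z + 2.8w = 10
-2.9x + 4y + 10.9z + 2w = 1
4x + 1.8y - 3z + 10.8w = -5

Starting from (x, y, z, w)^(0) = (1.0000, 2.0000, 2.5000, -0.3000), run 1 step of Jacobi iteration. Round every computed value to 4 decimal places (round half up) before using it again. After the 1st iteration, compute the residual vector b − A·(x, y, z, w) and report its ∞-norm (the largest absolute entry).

6.6315

Iteration 1:
  x = (-8 - (-1.8)·2.0000 - (-2.2)·2.5000 - (2)·-0.3000) / (7) = 0.2429
  y = (10 - (2)·1.0000 - (-2)·2.5000 - (2.8)·-0.3000) / (8.8) = 1.5727
  z = (1 - (-2.9)·1.0000 - (4)·2.0000 - (2)·-0.3000) / (10.9) = -0.3211
  w = (-5 - (4)·1.0000 - (1.8)·2.0000 - (-3)·2.5000) / (10.8) = -0.4722
Residual b − A·x = (-6.6315, -3.6456, -0.1420, -4.6660); ∞-norm = 6.6315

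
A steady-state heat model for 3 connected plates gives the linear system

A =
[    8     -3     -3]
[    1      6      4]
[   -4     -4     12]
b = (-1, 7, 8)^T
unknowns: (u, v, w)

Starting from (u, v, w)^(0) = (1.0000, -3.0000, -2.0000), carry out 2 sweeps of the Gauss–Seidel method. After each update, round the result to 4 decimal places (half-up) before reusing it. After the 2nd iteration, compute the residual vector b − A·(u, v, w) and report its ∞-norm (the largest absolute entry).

Iteration 1:
  u = (-1 - (-3)·-3.0000 - (-3)·-2.0000) / (8) = -2.0000
  v = (7 - (1)·-2.0000 - (4)·-2.0000) / (6) = 2.8333
  w = (8 - (-4)·-2.0000 - (-4)·2.8333) / (12) = 0.9444
Iteration 2:
  u = (-1 - (-3)·2.8333 - (-3)·0.9444) / (8) = 1.2916
  v = (7 - (1)·1.2916 - (4)·0.9444) / (6) = 0.3218
  w = (8 - (-4)·1.2916 - (-4)·0.3218) / (12) = 1.2045
Residual b − A·x = (-6.7539, -1.0404, -0.0004); ∞-norm = 6.7539

6.7539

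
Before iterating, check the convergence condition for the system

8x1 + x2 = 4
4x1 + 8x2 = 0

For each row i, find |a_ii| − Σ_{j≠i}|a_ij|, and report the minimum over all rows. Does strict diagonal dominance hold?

row 1: |8| − (1) = 7
row 2: |8| − (4) = 4
minimum over rows = 4 → strictly diagonally dominant (convergence guaranteed)

4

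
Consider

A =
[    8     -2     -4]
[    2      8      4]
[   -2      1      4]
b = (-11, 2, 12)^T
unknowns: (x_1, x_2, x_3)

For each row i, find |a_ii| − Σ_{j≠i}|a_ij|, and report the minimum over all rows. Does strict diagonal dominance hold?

row 1: |8| − (2+4) = 2
row 2: |8| − (2+4) = 2
row 3: |4| − (2+1) = 1
minimum over rows = 1 → strictly diagonally dominant (convergence guaranteed)

1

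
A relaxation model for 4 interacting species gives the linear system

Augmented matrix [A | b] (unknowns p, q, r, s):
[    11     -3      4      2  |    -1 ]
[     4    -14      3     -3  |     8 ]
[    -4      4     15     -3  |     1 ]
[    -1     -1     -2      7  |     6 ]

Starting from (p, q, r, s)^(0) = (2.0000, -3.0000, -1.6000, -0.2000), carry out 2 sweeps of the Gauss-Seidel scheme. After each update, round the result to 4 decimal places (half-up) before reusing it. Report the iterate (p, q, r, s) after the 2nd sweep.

Iteration 1:
  p = (-1 - (-3)·-3.0000 - (4)·-1.6000 - (2)·-0.2000) / (11) = -0.2909
  q = (8 - (4)·-0.2909 - (3)·-1.6000 - (-3)·-0.2000) / (-14) = -0.9545
  r = (1 - (-4)·-0.2909 - (4)·-0.9545 - (-3)·-0.2000) / (15) = 0.2036
  s = (6 - (-1)·-0.2909 - (-1)·-0.9545 - (-2)·0.2036) / (7) = 0.7374
Iteration 2:
  p = (-1 - (-3)·-0.9545 - (4)·0.2036 - (2)·0.7374) / (11) = -0.5593
  q = (8 - (4)·-0.5593 - (3)·0.2036 - (-3)·0.7374) / (-14) = -0.8456
  r = (1 - (-4)·-0.5593 - (4)·-0.8456 - (-3)·0.7374) / (15) = 0.2905
  s = (6 - (-1)·-0.5593 - (-1)·-0.8456 - (-2)·0.2905) / (7) = 0.7394

(-0.5593, -0.8456, 0.2905, 0.7394)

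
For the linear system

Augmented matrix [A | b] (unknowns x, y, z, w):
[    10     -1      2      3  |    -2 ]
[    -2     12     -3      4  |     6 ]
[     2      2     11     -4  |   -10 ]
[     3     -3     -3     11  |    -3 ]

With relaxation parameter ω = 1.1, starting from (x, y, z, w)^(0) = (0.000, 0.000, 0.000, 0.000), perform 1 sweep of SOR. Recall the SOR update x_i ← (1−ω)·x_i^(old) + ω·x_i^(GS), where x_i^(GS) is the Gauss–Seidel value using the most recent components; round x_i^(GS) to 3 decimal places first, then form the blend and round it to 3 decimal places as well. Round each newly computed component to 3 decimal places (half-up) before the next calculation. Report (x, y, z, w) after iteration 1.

(-0.220, 0.509, -1.058, -0.398)

Iteration 1:
  x: GS value = (-2 - (-1)·0.000 - (2)·0.000 - (3)·0.000) / (10) = -0.200;  x ← (1−ω)·0.000 + ω·-0.200 = -0.220
  y: GS value = (6 - (-2)·-0.220 - (-3)·0.000 - (4)·0.000) / (12) = 0.463;  y ← (1−ω)·0.000 + ω·0.463 = 0.509
  z: GS value = (-10 - (2)·-0.220 - (2)·0.509 - (-4)·0.000) / (11) = -0.962;  z ← (1−ω)·0.000 + ω·-0.962 = -1.058
  w: GS value = (-3 - (3)·-0.220 - (-3)·0.509 - (-3)·-1.058) / (11) = -0.362;  w ← (1−ω)·0.000 + ω·-0.362 = -0.398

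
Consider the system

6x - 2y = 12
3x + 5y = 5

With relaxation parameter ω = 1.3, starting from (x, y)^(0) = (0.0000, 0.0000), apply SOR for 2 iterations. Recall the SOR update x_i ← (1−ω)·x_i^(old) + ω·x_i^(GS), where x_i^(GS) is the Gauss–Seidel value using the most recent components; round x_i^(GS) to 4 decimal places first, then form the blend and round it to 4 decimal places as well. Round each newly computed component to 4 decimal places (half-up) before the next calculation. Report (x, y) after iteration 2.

(1.5045, 0.3449)

Iteration 1:
  x: GS value = (12 - (-2)·0.0000) / (6) = 2.0000;  x ← (1−ω)·0.0000 + ω·2.0000 = 2.6000
  y: GS value = (5 - (3)·2.6000) / (5) = -0.5600;  y ← (1−ω)·0.0000 + ω·-0.5600 = -0.7280
Iteration 2:
  x: GS value = (12 - (-2)·-0.7280) / (6) = 1.7573;  x ← (1−ω)·2.6000 + ω·1.7573 = 1.5045
  y: GS value = (5 - (3)·1.5045) / (5) = 0.0973;  y ← (1−ω)·-0.7280 + ω·0.0973 = 0.3449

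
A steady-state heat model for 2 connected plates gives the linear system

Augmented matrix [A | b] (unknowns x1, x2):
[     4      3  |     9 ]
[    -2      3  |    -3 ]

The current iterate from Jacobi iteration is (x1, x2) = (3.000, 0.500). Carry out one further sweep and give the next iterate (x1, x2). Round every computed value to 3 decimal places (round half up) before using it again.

One sweep:
  x1 = (9 - (3)·0.500) / (4) = 1.875
  x2 = (-3 - (-2)·3.000) / (3) = 1.000

(1.875, 1.000)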